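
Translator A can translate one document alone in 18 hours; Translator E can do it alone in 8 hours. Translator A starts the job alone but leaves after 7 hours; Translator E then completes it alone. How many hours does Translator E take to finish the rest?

44/9 hours

In 7 hours Translator A does 7/18 of the job, leaving 11/18.
Translator E works at 1/8 per hour, so finishing takes 11/18 ÷ 1/8 = 44/9 hours.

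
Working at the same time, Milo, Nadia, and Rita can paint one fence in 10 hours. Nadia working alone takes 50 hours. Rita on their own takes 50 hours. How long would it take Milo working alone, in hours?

Combined rate is 1/10 per hour.
Known contribution: 1/50 + 1/50 = (1 + 1)/50 = 2/50 = 1/25 per hour.
So Milo's rate is 1/10 − 1/25 = 3/50, meaning 50/3 hours alone.

50/3 hours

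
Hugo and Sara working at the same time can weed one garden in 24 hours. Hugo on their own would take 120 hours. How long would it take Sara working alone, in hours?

Combined rate is 1/24 per hour.
Known contribution: 1/120 per hour.
So Sara's rate is 1/24 − 1/120 = 1/30, meaning 30 hours alone.

30 hours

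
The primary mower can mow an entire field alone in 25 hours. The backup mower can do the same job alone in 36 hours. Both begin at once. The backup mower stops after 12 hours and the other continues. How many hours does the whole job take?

50/3 hours

In the first 12 hours the combined rate is 61/900, so 61/75 of the job is done, leaving 14/75.
After the backup mower leaves the rate is 1/25 per hour; the remaining 14/75 takes 14/3 hours.
Total = 12 + 14/3 = 50/3 hours.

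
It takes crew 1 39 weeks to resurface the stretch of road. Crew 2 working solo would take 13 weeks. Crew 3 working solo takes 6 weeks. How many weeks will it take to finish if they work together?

26/7 weeks

Combined rate: 1/39 + 1/13 + 1/6 = (2 + 6 + 13)/78 = 21/78 = 7/26 per week.
Time = 1 ÷ (7/26) = 26/7 weeks.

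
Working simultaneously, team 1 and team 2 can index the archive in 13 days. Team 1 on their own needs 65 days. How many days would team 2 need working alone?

Combined rate is 1/13 per day.
Known contribution: 1/65 per day.
So team 2's rate is 1/13 − 1/65 = 4/65, meaning 65/4 days alone.

65/4 days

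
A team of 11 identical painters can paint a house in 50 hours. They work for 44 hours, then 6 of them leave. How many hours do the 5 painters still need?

One painter does 1/550 of the job per hour.
After 44 hours with 11 painters, 22/25 is done (3/25 left).
With 5 painters the rate is 5/550 = 1/110, so the rest takes 3/25 ÷ 1/110 = 66/5 hours.

66/5 hours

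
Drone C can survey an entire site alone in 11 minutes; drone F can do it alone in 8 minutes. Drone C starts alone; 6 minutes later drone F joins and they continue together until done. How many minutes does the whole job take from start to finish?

In 6 minutes drone C does 6/11 of the job, leaving 5/11.
Drone C and drone F together work at 19/88 per minute, so finishing takes 5/11 ÷ 19/88 = 40/19 minutes.
Total time = 6 + 40/19 = 154/19 minutes.

154/19 minutes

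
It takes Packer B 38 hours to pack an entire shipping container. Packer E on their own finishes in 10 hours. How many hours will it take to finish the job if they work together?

Combined rate: 1/38 + 1/10 = (5 + 19)/190 = 24/190 = 12/95 per hour.
Time = 1 ÷ (12/95) = 95/12 hours.

95/12 hours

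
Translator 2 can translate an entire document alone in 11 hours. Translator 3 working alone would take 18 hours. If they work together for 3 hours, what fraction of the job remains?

37/66

Combined rate: 1/11 + 1/18 = (18 + 11)/198 = 29/198 per hour.
In 3 hours they complete 3·29/198 = 29/66 of the job.
So 37/66 remains.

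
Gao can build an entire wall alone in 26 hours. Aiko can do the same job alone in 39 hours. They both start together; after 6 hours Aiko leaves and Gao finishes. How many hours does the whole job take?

In the first 6 hours the combined rate is 5/78, so 5/13 of the job is done, leaving 8/13.
After Aiko leaves the rate is 1/26 per hour; the remaining 8/13 takes 16 hours.
Total = 6 + 16 = 22 hours.

22 hours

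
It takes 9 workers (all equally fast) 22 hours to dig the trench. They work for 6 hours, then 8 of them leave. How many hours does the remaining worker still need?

One worker does 1/198 of the job per hour.
After 6 hours with 9 workers, 3/11 is done (8/11 left).
With 1 worker the rate is 1/198, so the rest takes 8/11 ÷ 1/198 = 144 hours.

144 hours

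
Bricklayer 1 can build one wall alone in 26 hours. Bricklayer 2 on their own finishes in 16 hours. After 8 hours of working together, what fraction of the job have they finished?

21/26

Combined rate: 1/26 + 1/16 = (8 + 13)/208 = 21/208 per hour.
In 8 hours they complete 8·21/208 = 21/26 of the job.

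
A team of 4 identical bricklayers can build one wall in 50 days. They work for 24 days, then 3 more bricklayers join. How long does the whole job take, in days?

One bricklayer does 1/200 of the job per day.
After 24 days with 4 bricklayers, 12/25 is done (13/25 left).
With 7 bricklayers the rate is 7/200, so the rest takes 13/25 ÷ 7/200 = 104/7 days.
Total = 24 + 104/7 = 272/7 days.

272/7 days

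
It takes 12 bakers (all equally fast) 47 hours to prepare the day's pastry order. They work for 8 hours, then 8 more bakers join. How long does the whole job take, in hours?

One baker does 1/564 of the job per hour.
After 8 hours with 12 bakers, 8/47 is done (39/47 left).
With 20 bakers the rate is 20/564 = 5/141, so the rest takes 39/47 ÷ 5/141 = 117/5 hours.
Total = 8 + 117/5 = 157/5 hours.

157/5 hours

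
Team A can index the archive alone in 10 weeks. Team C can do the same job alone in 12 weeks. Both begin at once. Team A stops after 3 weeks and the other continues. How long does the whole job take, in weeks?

42/5 weeks

In the first 3 weeks the combined rate is 11/60, so 11/20 of the job is done, leaving 9/20.
After team A leaves the rate is 1/12 per week; the remaining 9/20 takes 27/5 weeks.
Total = 3 + 27/5 = 42/5 weeks.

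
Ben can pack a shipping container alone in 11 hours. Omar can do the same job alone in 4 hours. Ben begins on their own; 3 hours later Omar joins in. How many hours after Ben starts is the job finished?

77/15 hours

In the first 3 hours Ben alone does 3/11 of the job, leaving 8/11.
Once everyone is working, combined rate: 1/11 + 1/4 = (4 + 11)/44 = 15/44 per hour.
Remaining 8/11 at 15/44 per hour takes 32/15 hours.
Total from the start = 3 + 32/15 = 77/15 hours.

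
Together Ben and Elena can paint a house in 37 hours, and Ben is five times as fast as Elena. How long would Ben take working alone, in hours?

222/5 hours

Let Elena's rate be r; then Ben's rate is 5r, so together (5 + 1)r = 6r = 1/37.
Thus r = 1/222 per hour.
Elena alone: 222 hours; Ben alone: 222/5 hours.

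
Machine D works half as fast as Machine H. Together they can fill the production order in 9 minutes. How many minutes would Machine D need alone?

Let Machine H's rate be r; then Machine D's rate is (1/2)r, so together (1/2 + 1)r = (3/2)r = 1/9.
Thus r = 2/27 per minute.
Machine H alone: 27/2 minutes; Machine D alone: 27 minutes.

27 minutes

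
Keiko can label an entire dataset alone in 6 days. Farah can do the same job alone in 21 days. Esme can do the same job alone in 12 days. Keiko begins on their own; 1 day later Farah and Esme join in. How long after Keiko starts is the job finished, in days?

19/5 days

In the first 1 day Keiko alone does 1/6 of the job, leaving 5/6.
Once everyone is working, combined rate: 1/6 + 1/21 + 1/12 = (14 + 4 + 7)/84 = 25/84 per day.
Remaining 5/6 at 25/84 per day takes 14/5 days.
Total from the start = 1 + 14/5 = 19/5 days.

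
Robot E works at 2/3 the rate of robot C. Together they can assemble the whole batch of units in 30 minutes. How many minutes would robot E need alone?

Let robot C's rate be r; then robot E's rate is (2/3)r, so together (2/3 + 1)r = (5/3)r = 1/30.
Thus r = 1/50 per minute.
Robot C alone: 50 minutes; robot E alone: 75 minutes.

75 minutes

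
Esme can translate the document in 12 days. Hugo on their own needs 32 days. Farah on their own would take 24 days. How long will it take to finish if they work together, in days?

32/5 days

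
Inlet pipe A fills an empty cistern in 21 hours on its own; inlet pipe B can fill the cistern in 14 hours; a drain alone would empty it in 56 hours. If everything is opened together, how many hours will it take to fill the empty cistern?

168/17 hours

Net rate = 1/21 + 1/14 − 1/56 = (8 + 12 − 3)/168 = 17/168 per hour.
Filling time = 1 ÷ (17/168) = 168/17 hours.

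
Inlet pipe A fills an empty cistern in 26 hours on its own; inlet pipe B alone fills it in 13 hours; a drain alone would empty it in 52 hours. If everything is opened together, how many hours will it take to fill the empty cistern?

52/5 hours

Net rate = 1/26 + 1/13 − 1/52 = (2 + 4 − 1)/52 = 5/52 per hour.
Filling time = 1 ÷ (5/52) = 52/5 hours.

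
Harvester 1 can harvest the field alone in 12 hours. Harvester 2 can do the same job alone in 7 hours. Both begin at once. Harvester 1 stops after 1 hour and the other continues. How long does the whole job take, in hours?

77/12 hours

In the first 1 hour the combined rate is 19/84, so 19/84 of the job is done, leaving 65/84.
After Harvester 1 leaves the rate is 1/7 per hour; the remaining 65/84 takes 65/12 hours.
Total = 1 + 65/12 = 77/12 hours.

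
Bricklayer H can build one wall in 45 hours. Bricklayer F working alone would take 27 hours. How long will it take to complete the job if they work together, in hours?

135/8 hours

With two workers the combined time is the product over the sum: 45·27/(45+27) = 1215/72 = 135/8 hours.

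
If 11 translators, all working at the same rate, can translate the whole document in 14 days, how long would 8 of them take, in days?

77/4 days

Total work is 11·14 = 154 translator-days.
With 8 translators: 154/8 = 77/4 days.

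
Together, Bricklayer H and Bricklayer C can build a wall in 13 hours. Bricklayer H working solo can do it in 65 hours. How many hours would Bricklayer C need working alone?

65/4 hours

Combined rate is 1/13 per hour.
Known contribution: 1/65 per hour.
So Bricklayer C's rate is 1/13 − 1/65 = 4/65, meaning 65/4 hours alone.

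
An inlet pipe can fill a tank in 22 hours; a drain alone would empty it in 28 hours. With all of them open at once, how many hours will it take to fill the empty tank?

308/3 hours

Net rate = 1/22 − 1/28 = (14 − 11)/308 = 3/308 per hour.
Filling time = 1 ÷ (3/308) = 308/3 hours.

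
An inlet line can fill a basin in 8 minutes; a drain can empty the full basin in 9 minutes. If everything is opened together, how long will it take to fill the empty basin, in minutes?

72 minutes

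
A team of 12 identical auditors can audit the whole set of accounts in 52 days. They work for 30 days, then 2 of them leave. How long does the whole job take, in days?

One auditor does 1/624 of the job per day.
After 30 days with 12 auditors, 15/26 is done (11/26 left).
With 10 auditors the rate is 10/624 = 5/312, so the rest takes 11/26 ÷ 5/312 = 132/5 days.
Total = 30 + 132/5 = 282/5 days.

282/5 days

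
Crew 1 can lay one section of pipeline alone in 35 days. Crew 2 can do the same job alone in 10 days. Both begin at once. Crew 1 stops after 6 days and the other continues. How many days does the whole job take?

58/7 days

In the first 6 days the combined rate is 9/70, so 27/35 of the job is done, leaving 8/35.
After Crew 1 leaves the rate is 1/10 per day; the remaining 8/35 takes 16/7 days.
Total = 6 + 16/7 = 58/7 days.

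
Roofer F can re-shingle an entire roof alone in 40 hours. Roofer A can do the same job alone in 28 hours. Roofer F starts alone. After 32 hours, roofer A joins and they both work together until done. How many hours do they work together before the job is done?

56/17 hours

In the first 32 hours roofer F alone does 32/40 = 4/5 of the job, leaving 1/5.
Once everyone is working, combined rate: 1/40 + 1/28 = (7 + 10)/280 = 17/280 per hour.
Remaining 1/5 at 17/280 per hour takes 56/17 hours.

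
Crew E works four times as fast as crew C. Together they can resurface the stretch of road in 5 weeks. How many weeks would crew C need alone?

Let crew C's rate be r; then crew E's rate is 4r, so together (4 + 1)r = 5r = 1/5.
Thus r = 1/25 per week.
Crew C alone: 25 weeks; crew E alone: 25/4 weeks.

25 weeks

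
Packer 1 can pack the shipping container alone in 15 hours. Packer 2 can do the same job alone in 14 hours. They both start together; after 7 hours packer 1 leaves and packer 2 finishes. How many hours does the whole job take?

112/15 hours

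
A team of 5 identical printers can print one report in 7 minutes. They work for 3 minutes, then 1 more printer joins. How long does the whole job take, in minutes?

One printer does 1/35 of the job per minute.
After 3 minutes with 5 printers, 3/7 is done (4/7 left).
With 6 printers the rate is 6/35, so the rest takes 4/7 ÷ 6/35 = 10/3 minutes.
Total = 3 + 10/3 = 19/3 minutes.

19/3 minutes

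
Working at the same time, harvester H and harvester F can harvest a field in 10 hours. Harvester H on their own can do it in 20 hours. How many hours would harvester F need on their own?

Combined rate is 1/10 per hour.
Known contribution: 1/20 per hour.
So harvester F's rate is 1/10 − 1/20 = 1/20, meaning 20 hours alone.

20 hours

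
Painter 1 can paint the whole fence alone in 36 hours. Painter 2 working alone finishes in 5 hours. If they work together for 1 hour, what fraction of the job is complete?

Combined rate: 1/36 + 1/5 = (5 + 36)/180 = 41/180 per hour.
In 1 hour they complete 1·41/180 = 41/180 of the job.

41/180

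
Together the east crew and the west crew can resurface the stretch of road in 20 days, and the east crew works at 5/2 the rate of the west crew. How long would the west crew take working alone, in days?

70 days

Let the west crew's rate be r; then the east crew's rate is (5/2)r, so together (5/2 + 1)r = (7/2)r = 1/20.
Thus r = 1/70 per day.
The west crew alone: 70 days; the east crew alone: 28 days.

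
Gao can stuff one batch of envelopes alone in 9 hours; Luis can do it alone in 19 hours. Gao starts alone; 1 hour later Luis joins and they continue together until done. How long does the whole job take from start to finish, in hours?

In 1 hour Gao does 1/9 of the job, leaving 8/9.
Gao and Luis together work at 28/171 per hour, so finishing takes 8/9 ÷ 28/171 = 38/7 hours.
Total time = 1 + 38/7 = 45/7 hours.

45/7 hours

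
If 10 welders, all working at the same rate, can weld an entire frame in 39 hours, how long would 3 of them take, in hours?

Total work is 10·39 = 390 welder-hours.
With 3 welders: 390/3 = 130 hours.

130 hours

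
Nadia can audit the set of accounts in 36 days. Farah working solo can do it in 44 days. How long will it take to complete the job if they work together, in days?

Combined rate: 1/36 + 1/44 = (11 + 9)/396 = 20/396 = 5/99 per day.
Time = 1 ÷ (5/99) = 99/5 days.

99/5 days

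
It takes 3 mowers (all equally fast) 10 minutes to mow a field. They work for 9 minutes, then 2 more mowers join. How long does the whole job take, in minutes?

One mower does 1/30 of the job per minute.
After 9 minutes with 3 mowers, 9/10 is done (1/10 left).
With 5 mowers the rate is 5/30 = 1/6, so the rest takes 1/10 ÷ 1/6 = 3/5 minutes.
Total = 9 + 3/5 = 48/5 minutes.

48/5 minutes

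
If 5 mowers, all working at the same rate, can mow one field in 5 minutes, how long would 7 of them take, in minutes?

Total work is 5·5 = 25 mower-minutes.
With 7 mowers: 25/7 minutes.

25/7 minutes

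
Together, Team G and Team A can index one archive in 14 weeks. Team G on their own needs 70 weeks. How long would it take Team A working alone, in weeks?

Combined rate is 1/14 per week.
Known contribution: 1/70 per week.
So Team A's rate is 1/14 − 1/70 = 2/35, meaning 35/2 weeks alone.

35/2 weeks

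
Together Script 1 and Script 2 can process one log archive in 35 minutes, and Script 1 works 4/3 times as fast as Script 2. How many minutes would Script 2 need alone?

245/3 minutes

Let Script 2's rate be r; then Script 1's rate is (4/3)r, so together (4/3 + 1)r = (7/3)r = 1/35.
Thus r = 3/245 per minute.
Script 2 alone: 245/3 minutes; Script 1 alone: 245/4 minutes.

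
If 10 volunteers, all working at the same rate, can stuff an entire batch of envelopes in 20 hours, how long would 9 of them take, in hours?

Total work is 10·20 = 200 volunteer-hours.
With 9 volunteers: 200/9 hours.

200/9 hours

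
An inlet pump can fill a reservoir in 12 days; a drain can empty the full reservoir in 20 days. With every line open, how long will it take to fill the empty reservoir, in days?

Net rate = 1/12 − 1/20 = (5 − 3)/60 = 2/60 = 1/30 per day.
Filling time = 1 ÷ (1/30) = 30 days.

30 days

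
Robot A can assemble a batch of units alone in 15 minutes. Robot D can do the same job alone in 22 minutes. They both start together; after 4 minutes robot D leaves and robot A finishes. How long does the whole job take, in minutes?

In the first 4 minutes the combined rate is 37/330, so 74/165 of the job is done, leaving 91/165.
After robot D leaves the rate is 1/15 per minute; the remaining 91/165 takes 91/11 minutes.
Total = 4 + 91/11 = 135/11 minutes.

135/11 minutes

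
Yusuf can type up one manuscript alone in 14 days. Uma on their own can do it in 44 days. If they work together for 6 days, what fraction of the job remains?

Combined rate: 1/14 + 1/44 = (22 + 7)/308 = 29/308 per day.
In 6 days they complete 6·29/308 = 87/154 of the job.
So 67/154 remains.

67/154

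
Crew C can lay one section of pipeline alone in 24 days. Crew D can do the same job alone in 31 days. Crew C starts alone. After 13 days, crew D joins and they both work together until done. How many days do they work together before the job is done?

31/5 days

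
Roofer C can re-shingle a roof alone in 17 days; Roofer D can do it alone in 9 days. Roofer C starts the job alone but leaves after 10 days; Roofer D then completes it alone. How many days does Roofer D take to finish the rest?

In 10 days Roofer C does 10/17 of the job, leaving 7/17.
Roofer D works at 1/9 per day, so finishing takes 7/17 ÷ 1/9 = 63/17 days.

63/17 days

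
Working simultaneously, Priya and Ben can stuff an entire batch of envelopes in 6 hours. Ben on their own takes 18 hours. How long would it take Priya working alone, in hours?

Combined rate is 1/6 per hour.
Known contribution: 1/18 per hour.
So Priya's rate is 1/6 − 1/18 = 1/9, meaning 9 hours alone.

9 hours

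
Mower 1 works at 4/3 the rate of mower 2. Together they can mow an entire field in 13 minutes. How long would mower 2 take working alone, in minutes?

91/3 minutes

Let mower 2's rate be r; then mower 1's rate is (4/3)r, so together (4/3 + 1)r = (7/3)r = 1/13.
Thus r = 3/91 per minute.
Mower 2 alone: 91/3 minutes; mower 1 alone: 91/4 minutes.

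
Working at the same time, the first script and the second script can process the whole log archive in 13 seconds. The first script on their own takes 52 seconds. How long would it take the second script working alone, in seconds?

52/3 seconds

Combined rate is 1/13 per second.
Known contribution: 1/52 per second.
So the second script's rate is 1/13 − 1/52 = 3/52, meaning 52/3 seconds alone.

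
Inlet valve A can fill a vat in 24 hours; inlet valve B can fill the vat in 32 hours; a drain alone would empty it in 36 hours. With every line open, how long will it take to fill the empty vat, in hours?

288/13 hours

Net rate = 1/24 + 1/32 − 1/36 = (12 + 9 − 8)/288 = 13/288 per hour.
Filling time = 1 ÷ (13/288) = 288/13 hours.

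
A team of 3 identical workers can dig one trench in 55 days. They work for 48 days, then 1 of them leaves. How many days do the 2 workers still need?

21/2 days

One worker does 1/165 of the job per day.
After 48 days with 3 workers, 48/55 is done (7/55 left).
With 2 workers the rate is 2/165, so the rest takes 7/55 ÷ 2/165 = 21/2 days.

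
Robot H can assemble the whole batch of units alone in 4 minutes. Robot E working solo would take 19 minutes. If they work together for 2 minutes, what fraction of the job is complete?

23/38

Combined rate: 1/4 + 1/19 = (19 + 4)/76 = 23/76 per minute.
In 2 minutes they complete 2·23/76 = 23/38 of the job.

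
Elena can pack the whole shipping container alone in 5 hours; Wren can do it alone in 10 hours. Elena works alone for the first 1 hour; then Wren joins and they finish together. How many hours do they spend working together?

8/3 hours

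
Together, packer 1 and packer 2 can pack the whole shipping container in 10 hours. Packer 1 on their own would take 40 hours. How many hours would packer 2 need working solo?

40/3 hours

Combined rate is 1/10 per hour.
Known contribution: 1/40 per hour.
So packer 2's rate is 1/10 − 1/40 = 3/40, meaning 40/3 hours alone.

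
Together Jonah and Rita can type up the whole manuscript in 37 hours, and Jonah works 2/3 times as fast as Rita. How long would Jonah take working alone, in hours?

Let Rita's rate be r; then Jonah's rate is (2/3)r, so together (2/3 + 1)r = (5/3)r = 1/37.
Thus r = 3/185 per hour.
Rita alone: 185/3 hours; Jonah alone: 185/2 hours.

185/2 hours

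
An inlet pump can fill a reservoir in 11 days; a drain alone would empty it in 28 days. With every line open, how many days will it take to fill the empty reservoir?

Net rate = 1/11 − 1/28 = (28 − 11)/308 = 17/308 per day.
Filling time = 1 ÷ (17/308) = 308/17 days.

308/17 days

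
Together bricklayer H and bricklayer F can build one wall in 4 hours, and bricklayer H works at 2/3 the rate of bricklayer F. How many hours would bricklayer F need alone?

20/3 hours

Let bricklayer F's rate be r; then bricklayer H's rate is (2/3)r, so together (2/3 + 1)r = (5/3)r = 1/4.
Thus r = 3/20 per hour.
Bricklayer F alone: 20/3 hours; bricklayer H alone: 10 hours.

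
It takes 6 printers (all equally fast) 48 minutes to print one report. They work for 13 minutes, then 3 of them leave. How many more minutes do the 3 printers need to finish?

70 minutes

One printer does 1/288 of the job per minute.
After 13 minutes with 6 printers, 13/48 is done (35/48 left).
With 3 printers the rate is 3/288 = 1/96, so the rest takes 35/48 ÷ 1/96 = 70 minutes.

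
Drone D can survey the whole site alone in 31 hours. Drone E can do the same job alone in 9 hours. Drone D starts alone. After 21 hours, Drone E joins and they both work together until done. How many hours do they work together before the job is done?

9/4 hours

In the first 21 hours Drone D alone does 21/31 of the job, leaving 10/31.
Once everyone is working, combined rate: 1/31 + 1/9 = (9 + 31)/279 = 40/279 per hour.
Remaining 10/31 at 40/279 per hour takes 9/4 hours.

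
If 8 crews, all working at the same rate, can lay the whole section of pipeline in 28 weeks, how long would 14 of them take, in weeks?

16 weeks

Total work is 8·28 = 224 crew-weeks.
With 14 crews: 224/14 = 16 weeks.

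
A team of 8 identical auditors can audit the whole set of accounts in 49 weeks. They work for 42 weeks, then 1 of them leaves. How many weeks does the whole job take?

One auditor does 1/392 of the job per week.
After 42 weeks with 8 auditors, 6/7 is done (1/7 left).
With 7 auditors the rate is 7/392 = 1/56, so the rest takes 1/7 ÷ 1/56 = 8 weeks.
Total = 42 + 8 = 50 weeks.

50 weeks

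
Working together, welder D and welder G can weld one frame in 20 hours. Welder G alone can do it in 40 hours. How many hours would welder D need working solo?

Combined rate is 1/20 per hour.
Known contribution: 1/40 per hour.
So welder D's rate is 1/20 − 1/40 = 1/40, meaning 40 hours alone.

40 hours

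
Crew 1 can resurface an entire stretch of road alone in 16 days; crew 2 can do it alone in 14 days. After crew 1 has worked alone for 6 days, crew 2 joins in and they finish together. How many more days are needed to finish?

14/3 days

In 6 days crew 1 does 6/16 = 3/8 of the job, leaving 5/8.
Crew 1 and crew 2 together work at 15/112 per day, so finishing takes 5/8 ÷ 15/112 = 14/3 days.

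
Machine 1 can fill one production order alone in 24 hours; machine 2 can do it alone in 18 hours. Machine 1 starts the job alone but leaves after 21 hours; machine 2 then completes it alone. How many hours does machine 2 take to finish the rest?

9/4 hours

In 21 hours machine 1 does 21/24 = 7/8 of the job, leaving 1/8.
Machine 2 works at 1/18 per hour, so finishing takes 1/8 ÷ 1/18 = 9/4 hours.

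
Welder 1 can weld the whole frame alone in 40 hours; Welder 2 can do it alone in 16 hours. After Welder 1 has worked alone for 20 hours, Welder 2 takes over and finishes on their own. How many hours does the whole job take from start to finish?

28 hours

In 20 hours Welder 1 does 20/40 = 1/2 of the job, leaving 1/2.
Welder 2 works at 1/16 per hour, so finishing takes 1/2 ÷ 1/16 = 8 hours.
Total time = 20 + 8 = 28 hours.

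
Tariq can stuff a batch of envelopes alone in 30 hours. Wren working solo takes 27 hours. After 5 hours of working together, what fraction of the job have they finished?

19/54

Combined rate: 1/30 + 1/27 = (9 + 10)/270 = 19/270 per hour.
In 5 hours they complete 5·19/270 = 19/54 of the job.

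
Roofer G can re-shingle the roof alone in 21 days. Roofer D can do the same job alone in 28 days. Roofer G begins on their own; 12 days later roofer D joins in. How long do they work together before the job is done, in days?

In the first 12 days roofer G alone does 12/21 = 4/7 of the job, leaving 3/7.
Once everyone is working, combined rate: 1/21 + 1/28 = (4 + 3)/84 = 7/84 = 1/12 per day.
Remaining 3/7 at 1/12 per day takes 36/7 days.

36/7 days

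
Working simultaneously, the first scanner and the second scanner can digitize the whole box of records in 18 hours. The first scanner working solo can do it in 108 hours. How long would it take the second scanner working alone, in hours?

108/5 hours

Combined rate is 1/18 per hour.
Known contribution: 1/108 per hour.
So the second scanner's rate is 1/18 − 1/108 = 5/108, meaning 108/5 hours alone.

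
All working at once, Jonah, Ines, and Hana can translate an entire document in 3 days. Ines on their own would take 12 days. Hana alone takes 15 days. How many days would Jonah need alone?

Combined rate is 1/3 per day.
Known contribution: 1/12 + 1/15 = (5 + 4)/60 = 9/60 = 3/20 per day.
So Jonah's rate is 1/3 − 3/20 = 11/60, meaning 60/11 days alone.

60/11 days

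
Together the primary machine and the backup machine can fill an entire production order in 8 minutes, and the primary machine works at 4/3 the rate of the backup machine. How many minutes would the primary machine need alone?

Let the backup machine's rate be r; then the primary machine's rate is (4/3)r, so together (4/3 + 1)r = (7/3)r = 1/8.
Thus r = 3/56 per minute.
The backup machine alone: 56/3 minutes; the primary machine alone: 14 minutes.

14 minutes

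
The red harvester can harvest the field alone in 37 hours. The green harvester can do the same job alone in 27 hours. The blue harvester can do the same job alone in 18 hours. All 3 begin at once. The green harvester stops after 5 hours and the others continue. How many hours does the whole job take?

148/15 hours

In the first 5 hours the combined rate is 239/1998, so 1195/1998 of the job is done, leaving 803/1998.
After the green harvester leaves the rate is 55/666 per hour; the remaining 803/1998 takes 73/15 hours.
Total = 5 + 73/15 = 148/15 hours.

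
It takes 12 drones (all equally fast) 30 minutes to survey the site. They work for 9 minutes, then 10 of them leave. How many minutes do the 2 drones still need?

One drone does 1/360 of the job per minute.
After 9 minutes with 12 drones, 3/10 is done (7/10 left).
With 2 drones the rate is 2/360 = 1/180, so the rest takes 7/10 ÷ 1/180 = 126 minutes.

126 minutes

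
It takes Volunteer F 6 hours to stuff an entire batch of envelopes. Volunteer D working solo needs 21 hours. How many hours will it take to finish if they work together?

14/3 hours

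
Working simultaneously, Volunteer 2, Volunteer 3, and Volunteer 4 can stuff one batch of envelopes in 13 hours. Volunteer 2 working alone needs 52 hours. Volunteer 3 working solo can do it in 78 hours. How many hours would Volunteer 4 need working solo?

Combined rate is 1/13 per hour.
Known contribution: 1/52 + 1/78 = (3 + 2)/156 = 5/156 per hour.
So Volunteer 4's rate is 1/13 − 5/156 = 7/156, meaning 156/7 hours alone.

156/7 hours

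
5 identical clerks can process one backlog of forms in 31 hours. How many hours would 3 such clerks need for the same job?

155/3 hours

Total work is 5·31 = 155 clerk-hours.
With 3 clerks: 155/3 hours.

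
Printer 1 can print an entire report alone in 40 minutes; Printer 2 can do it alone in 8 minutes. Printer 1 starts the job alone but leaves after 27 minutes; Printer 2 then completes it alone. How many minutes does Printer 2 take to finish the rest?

13/5 minutes

In 27 minutes Printer 1 does 27/40 of the job, leaving 13/40.
Printer 2 works at 1/8 per minute, so finishing takes 13/40 ÷ 1/8 = 13/5 minutes.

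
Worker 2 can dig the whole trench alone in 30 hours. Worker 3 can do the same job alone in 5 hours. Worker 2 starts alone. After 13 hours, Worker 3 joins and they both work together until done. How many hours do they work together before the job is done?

In the first 13 hours Worker 2 alone does 13/30 of the job, leaving 17/30.
Once everyone is working, combined rate: 1/30 + 1/5 = (1 + 6)/30 = 7/30 per hour.
Remaining 17/30 at 7/30 per hour takes 17/7 hours.

17/7 hours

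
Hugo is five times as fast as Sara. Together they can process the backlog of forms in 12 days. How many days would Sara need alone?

Let Sara's rate be r; then Hugo's rate is 5r, so together (5 + 1)r = 6r = 1/12.
Thus r = 1/72 per day.
Sara alone: 72 days; Hugo alone: 72/5 days.

72 days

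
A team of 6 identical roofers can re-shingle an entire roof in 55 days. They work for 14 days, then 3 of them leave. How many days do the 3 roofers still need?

One roofer does 1/330 of the job per day.
After 14 days with 6 roofers, 14/55 is done (41/55 left).
With 3 roofers the rate is 3/330 = 1/110, so the rest takes 41/55 ÷ 1/110 = 82 days.

82 days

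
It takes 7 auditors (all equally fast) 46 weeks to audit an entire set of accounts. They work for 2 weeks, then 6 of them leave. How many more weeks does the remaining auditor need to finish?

308 weeks

One auditor does 1/322 of the job per week.
After 2 weeks with 7 auditors, 1/23 is done (22/23 left).
With 1 auditor the rate is 1/322, so the rest takes 22/23 ÷ 1/322 = 308 weeks.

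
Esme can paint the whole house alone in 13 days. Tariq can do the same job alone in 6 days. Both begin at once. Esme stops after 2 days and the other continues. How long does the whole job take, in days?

66/13 days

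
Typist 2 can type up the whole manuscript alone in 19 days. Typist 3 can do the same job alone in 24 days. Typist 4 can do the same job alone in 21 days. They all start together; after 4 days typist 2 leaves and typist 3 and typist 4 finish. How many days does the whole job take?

168/19 days

In the first 4 days the combined rate is 151/1064, so 151/266 of the job is done, leaving 115/266.
After typist 2 leaves the rate is 5/56 per day; the remaining 115/266 takes 92/19 days.
Total = 4 + 92/19 = 168/19 days.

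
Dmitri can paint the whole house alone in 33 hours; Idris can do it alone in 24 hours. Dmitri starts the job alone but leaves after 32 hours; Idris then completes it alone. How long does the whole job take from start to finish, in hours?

In 32 hours Dmitri does 32/33 of the job, leaving 1/33.
Idris works at 1/24 per hour, so finishing takes 1/33 ÷ 1/24 = 8/11 hours.
Total time = 32 + 8/11 = 360/11 hours.

360/11 hours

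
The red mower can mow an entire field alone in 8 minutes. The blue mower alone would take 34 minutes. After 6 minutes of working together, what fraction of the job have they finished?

63/68

Combined rate: 1/8 + 1/34 = (17 + 4)/136 = 21/136 per minute.
In 6 minutes they complete 6·21/136 = 63/68 of the job.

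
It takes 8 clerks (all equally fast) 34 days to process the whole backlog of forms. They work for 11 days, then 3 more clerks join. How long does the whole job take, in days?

305/11 days

One clerk does 1/272 of the job per day.
After 11 days with 8 clerks, 11/34 is done (23/34 left).
With 11 clerks the rate is 11/272, so the rest takes 23/34 ÷ 11/272 = 184/11 days.
Total = 11 + 184/11 = 305/11 days.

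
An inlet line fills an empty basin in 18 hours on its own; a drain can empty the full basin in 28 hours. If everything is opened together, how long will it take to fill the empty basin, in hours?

Net rate = 1/18 − 1/28 = (14 − 9)/252 = 5/252 per hour.
Filling time = 1 ÷ (5/252) = 252/5 hours.

252/5 hours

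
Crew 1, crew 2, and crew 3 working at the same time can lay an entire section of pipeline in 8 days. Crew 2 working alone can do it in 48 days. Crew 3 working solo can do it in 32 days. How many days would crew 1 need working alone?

Combined rate is 1/8 per day.
Known contribution: 1/48 + 1/32 = (2 + 3)/96 = 5/96 per day.
So crew 1's rate is 1/8 − 5/96 = 7/96, meaning 96/7 days alone.

96/7 days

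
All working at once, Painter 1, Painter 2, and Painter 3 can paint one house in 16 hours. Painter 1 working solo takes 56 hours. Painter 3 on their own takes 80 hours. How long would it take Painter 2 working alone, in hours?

280/9 hours

Combined rate is 1/16 per hour.
Known contribution: 1/56 + 1/80 = (10 + 7)/560 = 17/560 per hour.
So Painter 2's rate is 1/16 − 17/560 = 9/280, meaning 280/9 hours alone.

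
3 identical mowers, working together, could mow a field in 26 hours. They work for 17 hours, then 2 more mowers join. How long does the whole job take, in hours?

112/5 hours

One mower does 1/78 of the job per hour.
After 17 hours with 3 mowers, 17/26 is done (9/26 left).
With 5 mowers the rate is 5/78, so the rest takes 9/26 ÷ 5/78 = 27/5 hours.
Total = 17 + 27/5 = 112/5 hours.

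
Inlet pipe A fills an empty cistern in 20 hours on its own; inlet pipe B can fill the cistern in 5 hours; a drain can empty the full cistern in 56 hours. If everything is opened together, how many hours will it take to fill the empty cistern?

56/13 hours

Net rate = 1/20 + 1/5 − 1/56 = (14 + 56 − 5)/280 = 65/280 = 13/56 per hour.
Filling time = 1 ÷ (13/56) = 56/13 hours.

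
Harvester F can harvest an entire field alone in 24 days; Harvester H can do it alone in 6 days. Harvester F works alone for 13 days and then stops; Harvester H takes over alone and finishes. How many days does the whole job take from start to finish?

63/4 days

In 13 days Harvester F does 13/24 of the job, leaving 11/24.
Harvester H works at 1/6 per day, so finishing takes 11/24 ÷ 1/6 = 11/4 days.
Total time = 13 + 11/4 = 63/4 days.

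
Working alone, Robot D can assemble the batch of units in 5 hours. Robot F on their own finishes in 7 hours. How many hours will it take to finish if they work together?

With two workers the combined time is the product over the sum: 5·7/(5+7) = 35/12 hours.

35/12 hours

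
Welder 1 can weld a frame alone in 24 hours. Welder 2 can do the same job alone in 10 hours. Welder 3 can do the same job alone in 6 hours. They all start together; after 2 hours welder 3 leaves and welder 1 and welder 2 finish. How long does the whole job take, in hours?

In the first 2 hours the combined rate is 37/120, so 37/60 of the job is done, leaving 23/60.
After welder 3 leaves the rate is 17/120 per hour; the remaining 23/60 takes 46/17 hours.
Total = 2 + 46/17 = 80/17 hours.

80/17 hours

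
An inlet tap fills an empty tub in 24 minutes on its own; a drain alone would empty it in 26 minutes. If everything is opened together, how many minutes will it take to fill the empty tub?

312 minutes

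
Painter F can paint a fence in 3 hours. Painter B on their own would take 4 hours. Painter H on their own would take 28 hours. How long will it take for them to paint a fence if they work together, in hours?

21/13 hours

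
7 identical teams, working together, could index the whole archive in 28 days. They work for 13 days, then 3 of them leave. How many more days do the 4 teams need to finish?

One team does 1/196 of the job per day.
After 13 days with 7 teams, 13/28 is done (15/28 left).
With 4 teams the rate is 4/196 = 1/49, so the rest takes 15/28 ÷ 1/49 = 105/4 days.

105/4 days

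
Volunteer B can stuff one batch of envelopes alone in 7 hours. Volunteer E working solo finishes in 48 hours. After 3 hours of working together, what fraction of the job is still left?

Combined rate: 1/7 + 1/48 = (48 + 7)/336 = 55/336 per hour.
In 3 hours they complete 3·55/336 = 55/112 of the job.
So 57/112 remains.

57/112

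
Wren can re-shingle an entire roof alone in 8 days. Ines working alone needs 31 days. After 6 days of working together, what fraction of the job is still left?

Combined rate: 1/8 + 1/31 = (31 + 8)/248 = 39/248 per day.
In 6 days they complete 6·39/248 = 117/124 of the job.
So 7/124 remains.

7/124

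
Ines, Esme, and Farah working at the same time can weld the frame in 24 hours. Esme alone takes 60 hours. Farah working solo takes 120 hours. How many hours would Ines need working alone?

Combined rate is 1/24 per hour.
Known contribution: 1/60 + 1/120 = (2 + 1)/120 = 3/120 = 1/40 per hour.
So Ines's rate is 1/24 − 1/40 = 1/60, meaning 60 hours alone.

60 hours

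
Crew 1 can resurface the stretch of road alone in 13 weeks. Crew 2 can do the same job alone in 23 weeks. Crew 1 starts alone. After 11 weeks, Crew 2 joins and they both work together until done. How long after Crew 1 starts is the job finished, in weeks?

In the first 11 weeks Crew 1 alone does 11/13 of the job, leaving 2/13.
Once everyone is working, combined rate: 1/13 + 1/23 = (23 + 13)/299 = 36/299 per week.
Remaining 2/13 at 36/299 per week takes 23/18 weeks.
Total from the start = 11 + 23/18 = 221/18 weeks.

221/18 weeks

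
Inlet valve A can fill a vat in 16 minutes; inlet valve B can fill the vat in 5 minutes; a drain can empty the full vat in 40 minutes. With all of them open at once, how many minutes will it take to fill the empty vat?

80/19 minutes

Net rate = 1/16 + 1/5 − 1/40 = (5 + 16 − 2)/80 = 19/80 per minute.
Filling time = 1 ÷ (19/80) = 80/19 minutes.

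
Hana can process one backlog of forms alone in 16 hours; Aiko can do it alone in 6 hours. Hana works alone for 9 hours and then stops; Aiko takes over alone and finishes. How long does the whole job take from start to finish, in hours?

93/8 hours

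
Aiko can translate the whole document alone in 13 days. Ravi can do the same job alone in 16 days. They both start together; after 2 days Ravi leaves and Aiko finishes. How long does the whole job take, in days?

91/8 days

In the first 2 days the combined rate is 29/208, so 29/104 of the job is done, leaving 75/104.
After Ravi leaves the rate is 1/13 per day; the remaining 75/104 takes 75/8 days.
Total = 2 + 75/8 = 91/8 days.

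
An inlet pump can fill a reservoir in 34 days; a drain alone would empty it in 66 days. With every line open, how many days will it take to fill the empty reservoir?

561/8 days

Net rate = 1/34 − 1/66 = (33 − 17)/1122 = 16/1122 = 8/561 per day.
Filling time = 1 ÷ (8/561) = 561/8 days.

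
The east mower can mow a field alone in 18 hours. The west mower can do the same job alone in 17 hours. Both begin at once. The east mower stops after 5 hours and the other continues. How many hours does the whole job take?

In the first 5 hours the combined rate is 35/306, so 175/306 of the job is done, leaving 131/306.
After the east mower leaves the rate is 1/17 per hour; the remaining 131/306 takes 131/18 hours.
Total = 5 + 131/18 = 221/18 hours.

221/18 hours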